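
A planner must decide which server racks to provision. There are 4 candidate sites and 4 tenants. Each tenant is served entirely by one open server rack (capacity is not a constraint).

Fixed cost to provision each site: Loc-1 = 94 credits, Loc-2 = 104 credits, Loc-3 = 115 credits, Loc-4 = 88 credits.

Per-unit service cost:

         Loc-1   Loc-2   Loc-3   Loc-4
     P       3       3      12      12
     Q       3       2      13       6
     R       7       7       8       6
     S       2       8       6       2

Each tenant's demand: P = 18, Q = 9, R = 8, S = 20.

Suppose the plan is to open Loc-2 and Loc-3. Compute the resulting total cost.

Each tenant is assigned to its cheapest site among the open ones.
{Loc-2, Loc-3}: P→Loc-2 3·18=54, Q→Loc-2 2·9=18, R→Loc-2 7·8=56, S→Loc-3 6·20=120. Service 248; fixed 219; total 467.

Total cost: 467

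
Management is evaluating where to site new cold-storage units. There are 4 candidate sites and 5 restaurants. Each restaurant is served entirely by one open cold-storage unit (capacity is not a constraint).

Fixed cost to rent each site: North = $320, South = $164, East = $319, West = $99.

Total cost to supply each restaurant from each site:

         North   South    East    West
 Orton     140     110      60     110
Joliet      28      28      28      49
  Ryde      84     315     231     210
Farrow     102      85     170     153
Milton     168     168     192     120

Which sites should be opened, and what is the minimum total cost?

Open West only; minimum total cost 741.

For any fixed open set, each restaurant goes to its cheapest open site; total = fixed + service.
{West}: Orton→West 110, Joliet→West 49, Ryde→West 210, Farrow→West 153, Milton→West 120. Service 642; fixed 99; total 741.
{South, West}: Orton→South 110, Joliet→South 28, Ryde→West 210, Farrow→South 85, Milton→West 120. Service 553; fixed 263; total 816.
{North}: service 522 + fixed 320 = 842
{North, South, East, West}: service 377 + fixed 902 = 1279
No other subset beats 741.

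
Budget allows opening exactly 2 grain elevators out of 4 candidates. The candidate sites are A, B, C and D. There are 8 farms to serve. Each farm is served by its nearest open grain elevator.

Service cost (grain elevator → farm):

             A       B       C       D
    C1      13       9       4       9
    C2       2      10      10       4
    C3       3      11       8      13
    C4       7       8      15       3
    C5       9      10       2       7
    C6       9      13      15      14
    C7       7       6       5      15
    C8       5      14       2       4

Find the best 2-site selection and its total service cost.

With exactly 2 open, each farm uses its cheapest among the chosen.
{A, C}: C1→C 4, C2→A 2, C3→A 3, C4→A 7, C5→C 2, C6→A 9, C7→C 5, C8→C 2. Service cost 34.
{C, D}: service cost 42
{A, D}: service cost 44
Among all 6 size-2 choices, {A, C} is lowest.

Choose A and C; total service cost 34.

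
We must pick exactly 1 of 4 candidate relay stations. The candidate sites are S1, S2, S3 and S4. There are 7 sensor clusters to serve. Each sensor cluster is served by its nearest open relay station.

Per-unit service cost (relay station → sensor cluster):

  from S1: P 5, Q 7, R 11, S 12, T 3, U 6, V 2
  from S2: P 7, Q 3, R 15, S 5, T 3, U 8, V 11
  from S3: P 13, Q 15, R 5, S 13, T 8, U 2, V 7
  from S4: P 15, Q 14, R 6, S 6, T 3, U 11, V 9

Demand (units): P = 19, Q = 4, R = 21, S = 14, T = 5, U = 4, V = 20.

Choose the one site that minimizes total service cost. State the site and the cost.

With exactly 1 open, each sensor cluster uses its cheapest among the chosen.
{S1}: P→S1 5·19=95, Q→S1 7·4=28, R→S1 11·21=231, S→S1 12·14=168, T→S1 3·5=15, U→S1 6·4=24, V→S1 2·20=40. Service cost 601.
{S3}: service cost 782
{S4}: service cost 790
Among all 4 size-1 choices, {S1} is lowest.

Choose S1 only; total service cost 601.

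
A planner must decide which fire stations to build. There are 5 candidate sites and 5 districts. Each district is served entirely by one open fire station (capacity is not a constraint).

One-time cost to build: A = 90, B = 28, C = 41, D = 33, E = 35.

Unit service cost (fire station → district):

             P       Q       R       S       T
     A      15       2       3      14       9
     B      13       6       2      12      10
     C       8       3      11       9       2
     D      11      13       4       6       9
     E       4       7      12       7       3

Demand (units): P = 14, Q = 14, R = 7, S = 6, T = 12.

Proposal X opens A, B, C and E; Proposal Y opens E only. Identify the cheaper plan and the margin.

Proposal X: {A, B, C, E}: P→E 4·14=56, Q→A 2·14=28, R→B 2·7=14, S→E 7·6=42, T→C 2·12=24. Service 164; fixed 194; total 358.
Proposal Y: {E}: P→E 4·14=56, Q→E 7·14=98, R→E 12·7=84, S→E 7·6=42, T→E 3·12=36. Service 316; fixed 35; total 351.
Difference: |358 − 351| = 7.

Proposal Y is cheaper by 7.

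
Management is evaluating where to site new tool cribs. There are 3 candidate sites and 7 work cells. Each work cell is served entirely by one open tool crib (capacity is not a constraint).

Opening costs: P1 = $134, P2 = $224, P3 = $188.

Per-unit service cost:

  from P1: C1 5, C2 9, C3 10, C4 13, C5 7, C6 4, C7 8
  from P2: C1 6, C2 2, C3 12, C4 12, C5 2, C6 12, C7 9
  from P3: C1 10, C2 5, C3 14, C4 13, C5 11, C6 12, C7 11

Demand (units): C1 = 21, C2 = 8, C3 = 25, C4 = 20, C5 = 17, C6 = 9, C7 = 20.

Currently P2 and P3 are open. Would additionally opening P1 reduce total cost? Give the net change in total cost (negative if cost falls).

Yes — net change −29 (cost falls by 29).

Current service cost with {P2, P3}: 1004.
Adding P1: each work cell re-picks its cheapest; new service cost 841, saving 163.
Extra fixed cost: 134. Net change = 134 − 163 = -29.
(Totals: 1416 → 1387.)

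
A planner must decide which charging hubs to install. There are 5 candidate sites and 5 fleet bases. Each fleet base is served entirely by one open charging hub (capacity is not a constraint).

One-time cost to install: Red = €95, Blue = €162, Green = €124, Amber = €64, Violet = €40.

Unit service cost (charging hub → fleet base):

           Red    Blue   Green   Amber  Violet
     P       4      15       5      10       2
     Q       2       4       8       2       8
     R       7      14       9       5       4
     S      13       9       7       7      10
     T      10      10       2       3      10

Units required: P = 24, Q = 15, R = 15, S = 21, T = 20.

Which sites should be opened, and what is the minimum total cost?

For any fixed open set, each fleet base goes to its cheapest open site; total = fixed + service.
{Amber, Violet}: P→Violet 2·24=48, Q→Amber 2·15=30, R→Violet 4·15=60, S→Amber 7·21=147, T→Amber 3·20=60. Service 345; fixed 104; total 449.
{Red, Amber, Violet}: P→Violet 2·24=48, Q→Red 2·15=30, R→Violet 4·15=60, S→Amber 7·21=147, T→Amber 3·20=60. Service 345; fixed 199; total 544.
{Green, Amber, Violet}: service 325 + fixed 228 = 553
{Red, Blue, Green, Amber, Violet}: service 325 + fixed 485 = 810
No other subset beats 449.

Open Amber and Violet; minimum total cost 449.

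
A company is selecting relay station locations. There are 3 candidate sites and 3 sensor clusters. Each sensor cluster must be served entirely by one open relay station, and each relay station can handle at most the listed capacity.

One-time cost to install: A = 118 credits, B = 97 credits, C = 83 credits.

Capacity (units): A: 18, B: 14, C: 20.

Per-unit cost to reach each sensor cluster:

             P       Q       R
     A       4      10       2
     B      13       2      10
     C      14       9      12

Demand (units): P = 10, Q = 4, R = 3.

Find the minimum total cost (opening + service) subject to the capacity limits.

Minimum total cost: 204

Open {A}: P→A 4·10=40, Q→A 10·4=40, R→A 2·3=6.
Loads: A carries 17/18. Service 86; fixed 118; total 204.
Next best feasible plan costs 269.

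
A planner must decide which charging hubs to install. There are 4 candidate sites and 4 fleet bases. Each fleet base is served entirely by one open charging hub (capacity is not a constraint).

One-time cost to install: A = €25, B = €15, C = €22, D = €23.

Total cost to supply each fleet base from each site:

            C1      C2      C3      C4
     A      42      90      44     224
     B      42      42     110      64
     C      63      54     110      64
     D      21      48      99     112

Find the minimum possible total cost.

Minimum total cost: 232

For any fixed open set, each fleet base goes to its cheapest open site; total = fixed + service.
{A, B}: C1→A 42, C2→B 42, C3→A 44, C4→B 64. Service 192; fixed 40; total 232.
{A, B, D}: C1→D 21, C2→B 42, C3→A 44, C4→B 64. Service 171; fixed 63; total 234.
{A, C, D}: C1→D 21, C2→D 48, C3→A 44, C4→C 64. Service 177; fixed 70; total 247.
{A, B, C, D}: service 171 + fixed 85 = 256
No other subset beats 232.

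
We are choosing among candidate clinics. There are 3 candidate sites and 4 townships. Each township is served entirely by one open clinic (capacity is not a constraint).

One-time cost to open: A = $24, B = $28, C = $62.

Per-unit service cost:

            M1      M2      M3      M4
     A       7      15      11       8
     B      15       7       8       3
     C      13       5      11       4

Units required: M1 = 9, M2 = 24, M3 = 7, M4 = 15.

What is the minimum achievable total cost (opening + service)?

Minimum total cost: 384

For any fixed open set, each township goes to its cheapest open site; total = fixed + service.
{A, B}: M1→A 7·9=63, M2→B 7·24=168, M3→B 8·7=56, M4→B 3·15=45. Service 332; fixed 52; total 384.
{A, B, C}: M1→A 7·9=63, M2→C 5·24=120, M3→B 8·7=56, M4→B 3·15=45. Service 284; fixed 114; total 398.
{A, C}: service 320 + fixed 86 = 406
{A}: service 620 + fixed 24 = 644
No other subset beats 384.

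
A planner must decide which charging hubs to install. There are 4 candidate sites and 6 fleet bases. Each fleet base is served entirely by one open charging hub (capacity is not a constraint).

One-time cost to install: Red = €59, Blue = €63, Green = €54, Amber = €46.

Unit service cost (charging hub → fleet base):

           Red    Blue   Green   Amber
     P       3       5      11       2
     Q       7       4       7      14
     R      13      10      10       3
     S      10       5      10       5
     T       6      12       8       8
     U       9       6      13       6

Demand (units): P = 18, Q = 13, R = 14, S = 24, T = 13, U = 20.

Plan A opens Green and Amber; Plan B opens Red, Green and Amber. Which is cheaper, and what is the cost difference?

Plan A: {Green, Amber}: P→Amber 2·18=36, Q→Green 7·13=91, R→Amber 3·14=42, S→Amber 5·24=120, T→Green 8·13=104, U→Amber 6·20=120. Service 513; fixed 100; total 613.
Plan B: {Red, Green, Amber}: P→Amber 2·18=36, Q→Red 7·13=91, R→Amber 3·14=42, S→Amber 5·24=120, T→Red 6·13=78, U→Amber 6·20=120. Service 487; fixed 159; total 646.
Difference: |613 − 646| = 33.

Plan A is cheaper by 33.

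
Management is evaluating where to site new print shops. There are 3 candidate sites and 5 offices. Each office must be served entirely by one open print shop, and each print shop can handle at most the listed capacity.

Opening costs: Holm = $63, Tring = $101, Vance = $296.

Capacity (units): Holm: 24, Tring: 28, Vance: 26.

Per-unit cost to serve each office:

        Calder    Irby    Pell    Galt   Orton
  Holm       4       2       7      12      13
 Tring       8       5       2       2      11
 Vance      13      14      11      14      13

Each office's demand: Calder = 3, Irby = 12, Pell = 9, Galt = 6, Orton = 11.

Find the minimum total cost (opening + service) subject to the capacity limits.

Minimum total cost: 351

Open {Holm, Tring}: Calder→Holm 4·3=12, Irby→Holm 2·12=24, Pell→Tring 2·9=18, Galt→Tring 2·6=12, Orton→Tring 11·11=121.
Loads: Holm carries 15/24, Tring carries 26/28. Service 187; fixed 164; total 351.
Next best feasible plan costs 385.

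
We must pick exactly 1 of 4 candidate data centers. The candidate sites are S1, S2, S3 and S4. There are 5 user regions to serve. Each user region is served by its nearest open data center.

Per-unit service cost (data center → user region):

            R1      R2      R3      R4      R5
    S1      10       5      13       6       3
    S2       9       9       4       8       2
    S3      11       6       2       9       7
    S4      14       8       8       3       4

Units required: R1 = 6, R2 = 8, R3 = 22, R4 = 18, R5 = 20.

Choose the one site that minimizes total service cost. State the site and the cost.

Choose S2 only; total service cost 398.

With exactly 1 open, each user region uses its cheapest among the chosen.
{S2}: R1→S2 9·6=54, R2→S2 9·8=72, R3→S2 4·22=88, R4→S2 8·18=144, R5→S2 2·20=40. Service cost 398.
{S4}: service cost 458
{S3}: service cost 460
Among all 4 size-1 choices, {S2} is lowest.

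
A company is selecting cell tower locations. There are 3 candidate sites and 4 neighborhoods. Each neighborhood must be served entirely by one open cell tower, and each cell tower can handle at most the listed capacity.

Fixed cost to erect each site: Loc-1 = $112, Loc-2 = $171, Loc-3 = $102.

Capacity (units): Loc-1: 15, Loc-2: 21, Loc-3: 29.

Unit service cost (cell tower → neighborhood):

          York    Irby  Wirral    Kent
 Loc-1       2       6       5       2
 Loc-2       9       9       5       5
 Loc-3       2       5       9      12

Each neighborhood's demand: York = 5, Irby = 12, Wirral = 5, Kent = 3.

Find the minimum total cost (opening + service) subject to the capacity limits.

Minimum total cost: 253

Open {Loc-3}: York→Loc-3 2·5=10, Irby→Loc-3 5·12=60, Wirral→Loc-3 9·5=45, Kent→Loc-3 12·3=36.
Loads: Loc-3 carries 25/29. Service 151; fixed 102; total 253.
Next best feasible plan costs 315.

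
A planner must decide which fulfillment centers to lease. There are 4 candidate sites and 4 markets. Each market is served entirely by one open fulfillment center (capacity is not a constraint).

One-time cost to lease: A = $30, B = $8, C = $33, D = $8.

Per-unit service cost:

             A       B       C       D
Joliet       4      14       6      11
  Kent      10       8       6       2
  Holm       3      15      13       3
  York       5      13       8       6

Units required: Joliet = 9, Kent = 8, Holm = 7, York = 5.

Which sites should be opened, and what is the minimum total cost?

For any fixed open set, each market goes to its cheapest open site; total = fixed + service.
{A, D}: Joliet→A 4·9=36, Kent→D 2·8=16, Holm→A 3·7=21, York→A 5·5=25. Service 98; fixed 38; total 136.
{A, B, D}: service 98 + fixed 46 = 144
{C, D}: service 121 + fixed 41 = 162
{A, B, C, D}: Joliet→A 4·9=36, Kent→D 2·8=16, Holm→A 3·7=21, York→A 5·5=25. Service 98; fixed 79; total 177.
(All 15 nonempty subsets were checked; A and D is lowest.)

Open A and D; minimum total cost 136.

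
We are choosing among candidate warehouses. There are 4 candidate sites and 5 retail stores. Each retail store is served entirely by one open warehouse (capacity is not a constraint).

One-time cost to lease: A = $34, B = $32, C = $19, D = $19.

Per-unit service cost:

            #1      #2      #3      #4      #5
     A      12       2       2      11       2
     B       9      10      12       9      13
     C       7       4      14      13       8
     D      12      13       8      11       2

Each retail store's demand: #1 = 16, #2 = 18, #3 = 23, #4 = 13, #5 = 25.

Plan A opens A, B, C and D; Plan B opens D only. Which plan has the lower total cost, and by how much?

Plan A is cheaper by 357.

Plan A: {A, B, C, D}: #1→C 7·16=112, #2→A 2·18=36, #3→A 2·23=46, #4→B 9·13=117, #5→A 2·25=50. Service 361; fixed 104; total 465.
Plan B: {D}: #1→D 12·16=192, #2→D 13·18=234, #3→D 8·23=184, #4→D 11·13=143, #5→D 2·25=50. Service 803; fixed 19; total 822.
Difference: |465 − 822| = 357.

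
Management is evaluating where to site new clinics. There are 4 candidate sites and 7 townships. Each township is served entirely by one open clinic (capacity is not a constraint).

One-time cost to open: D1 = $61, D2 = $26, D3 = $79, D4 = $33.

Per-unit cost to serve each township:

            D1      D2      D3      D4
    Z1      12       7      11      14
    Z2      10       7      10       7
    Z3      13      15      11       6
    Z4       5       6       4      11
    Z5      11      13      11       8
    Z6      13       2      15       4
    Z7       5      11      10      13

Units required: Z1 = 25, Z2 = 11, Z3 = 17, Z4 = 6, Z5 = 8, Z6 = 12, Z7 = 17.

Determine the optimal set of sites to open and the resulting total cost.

Open D1, D2 and D4; minimum total cost 677.

For any fixed open set, each township goes to its cheapest open site; total = fixed + service.
{D1, D2, D4}: Z1→D2 7·25=175, Z2→D2 7·11=77, Z3→D4 6·17=102, Z4→D1 5·6=30, Z5→D4 8·8=64, Z6→D2 2·12=24, Z7→D1 5·17=85. Service 557; fixed 120; total 677.
{D2, D4}: service 665 + fixed 59 = 724
{D1, D2, D3, D4}: service 551 + fixed 199 = 750
{D2}: service 858 + fixed 26 = 884
No other subset beats 677.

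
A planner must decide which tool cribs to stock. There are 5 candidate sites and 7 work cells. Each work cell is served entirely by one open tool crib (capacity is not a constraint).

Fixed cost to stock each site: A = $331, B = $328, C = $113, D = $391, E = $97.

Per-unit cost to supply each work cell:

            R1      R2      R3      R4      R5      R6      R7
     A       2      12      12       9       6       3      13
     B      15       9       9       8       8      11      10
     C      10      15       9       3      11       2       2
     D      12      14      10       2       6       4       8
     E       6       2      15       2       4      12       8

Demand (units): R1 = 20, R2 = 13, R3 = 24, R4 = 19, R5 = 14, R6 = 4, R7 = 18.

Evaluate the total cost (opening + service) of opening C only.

Total cost: 979

Each work cell is assigned to its cheapest site among the open ones.
{C}: R1→C 10·20=200, R2→C 15·13=195, R3→C 9·24=216, R4→C 3·19=57, R5→C 11·14=154, R6→C 2·4=8, R7→C 2·18=36. Service 866; fixed 113; total 979.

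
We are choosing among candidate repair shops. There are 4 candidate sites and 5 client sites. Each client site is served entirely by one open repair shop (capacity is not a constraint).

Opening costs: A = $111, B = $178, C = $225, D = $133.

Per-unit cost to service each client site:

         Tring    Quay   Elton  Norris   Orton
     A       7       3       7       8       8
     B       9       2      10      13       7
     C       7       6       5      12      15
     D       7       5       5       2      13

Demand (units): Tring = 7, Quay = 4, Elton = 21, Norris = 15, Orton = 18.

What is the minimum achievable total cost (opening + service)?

For any fixed open set, each client site goes to its cheapest open site; total = fixed + service.
{D}: Tring→D 7·7=49, Quay→D 5·4=20, Elton→D 5·21=105, Norris→D 2·15=30, Orton→D 13·18=234. Service 438; fixed 133; total 571.
{A}: Tring→A 7·7=49, Quay→A 3·4=12, Elton→A 7·21=147, Norris→A 8·15=120, Orton→A 8·18=144. Service 472; fixed 111; total 583.
{A, D}: Tring→A 7·7=49, Quay→A 3·4=12, Elton→D 5·21=105, Norris→D 2·15=30, Orton→A 8·18=144. Service 340; fixed 244; total 584.
{A, B, C, D}: Tring→A 7·7=49, Quay→B 2·4=8, Elton→C 5·21=105, Norris→D 2·15=30, Orton→B 7·18=126. Service 318; fixed 647; total 965.
No other subset beats 571.

Minimum total cost: 571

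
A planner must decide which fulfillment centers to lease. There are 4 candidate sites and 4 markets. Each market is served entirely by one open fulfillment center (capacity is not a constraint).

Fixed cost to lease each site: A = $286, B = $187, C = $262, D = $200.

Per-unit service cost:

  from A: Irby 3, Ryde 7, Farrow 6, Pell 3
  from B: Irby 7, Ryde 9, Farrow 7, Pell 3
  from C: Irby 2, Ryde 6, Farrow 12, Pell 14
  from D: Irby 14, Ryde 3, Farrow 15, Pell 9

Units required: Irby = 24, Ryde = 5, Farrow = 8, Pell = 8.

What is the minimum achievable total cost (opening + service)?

Minimum total cost: 465

For any fixed open set, each market goes to its cheapest open site; total = fixed + service.
{A}: Irby→A 3·24=72, Ryde→A 7·5=35, Farrow→A 6·8=48, Pell→A 3·8=24. Service 179; fixed 286; total 465.
{B}: service 293 + fixed 187 = 480
{C}: Irby→C 2·24=48, Ryde→C 6·5=30, Farrow→C 12·8=96, Pell→C 14·8=112. Service 286; fixed 262; total 548.
{A, B, C, D}: service 135 + fixed 935 = 1070
No other subset beats 465.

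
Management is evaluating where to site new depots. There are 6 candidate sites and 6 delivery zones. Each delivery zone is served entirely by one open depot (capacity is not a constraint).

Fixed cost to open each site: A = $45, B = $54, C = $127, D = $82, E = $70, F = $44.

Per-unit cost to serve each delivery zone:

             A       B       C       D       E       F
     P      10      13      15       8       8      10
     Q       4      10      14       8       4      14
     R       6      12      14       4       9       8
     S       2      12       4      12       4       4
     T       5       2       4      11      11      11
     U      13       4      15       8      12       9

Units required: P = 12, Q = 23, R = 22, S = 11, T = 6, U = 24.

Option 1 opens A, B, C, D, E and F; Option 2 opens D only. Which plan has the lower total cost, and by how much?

Option 1: {A, B, C, D, E, F}: P→D 8·12=96, Q→A 4·23=92, R→D 4·22=88, S→A 2·11=22, T→B 2·6=12, U→B 4·24=96. Service 406; fixed 422; total 828.
Option 2: {D}: P→D 8·12=96, Q→D 8·23=184, R→D 4·22=88, S→D 12·11=132, T→D 11·6=66, U→D 8·24=192. Service 758; fixed 82; total 840.
Difference: |828 − 840| = 12.

Option 1 is cheaper by 12.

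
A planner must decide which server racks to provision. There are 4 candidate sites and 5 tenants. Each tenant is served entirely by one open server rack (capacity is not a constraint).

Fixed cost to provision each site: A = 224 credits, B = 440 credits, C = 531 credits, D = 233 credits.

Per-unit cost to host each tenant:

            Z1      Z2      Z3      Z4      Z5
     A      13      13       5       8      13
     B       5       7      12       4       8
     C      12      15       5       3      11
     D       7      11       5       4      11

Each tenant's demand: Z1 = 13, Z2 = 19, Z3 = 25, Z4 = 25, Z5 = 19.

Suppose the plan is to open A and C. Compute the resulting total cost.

Each tenant is assigned to its cheapest site among the open ones.
{A, C}: Z1→C 12·13=156, Z2→A 13·19=247, Z3→A 5·25=125, Z4→C 3·25=75, Z5→C 11·19=209. Service 812; fixed 755; total 1567.

Total cost: 1567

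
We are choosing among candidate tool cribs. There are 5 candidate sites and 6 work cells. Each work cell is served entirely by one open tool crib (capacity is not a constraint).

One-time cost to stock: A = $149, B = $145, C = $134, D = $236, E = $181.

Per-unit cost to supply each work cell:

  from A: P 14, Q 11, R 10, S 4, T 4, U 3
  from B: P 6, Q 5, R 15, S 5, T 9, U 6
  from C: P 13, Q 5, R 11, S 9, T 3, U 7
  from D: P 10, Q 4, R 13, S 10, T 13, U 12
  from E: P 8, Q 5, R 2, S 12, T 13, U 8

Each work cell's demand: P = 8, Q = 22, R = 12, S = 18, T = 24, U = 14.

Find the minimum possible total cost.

For any fixed open set, each work cell goes to its cheapest open site; total = fixed + service.
{A, E}: P→E 8·8=64, Q→E 5·22=110, R→E 2·12=24, S→A 4·18=72, T→A 4·24=96, U→A 3·14=42. Service 408; fixed 330; total 738.
{A, B}: service 488 + fixed 294 = 782
{A, C}: service 520 + fixed 283 = 803
{A, B, C, D, E}: service 346 + fixed 845 = 1191
No other subset beats 738.

Minimum total cost: 738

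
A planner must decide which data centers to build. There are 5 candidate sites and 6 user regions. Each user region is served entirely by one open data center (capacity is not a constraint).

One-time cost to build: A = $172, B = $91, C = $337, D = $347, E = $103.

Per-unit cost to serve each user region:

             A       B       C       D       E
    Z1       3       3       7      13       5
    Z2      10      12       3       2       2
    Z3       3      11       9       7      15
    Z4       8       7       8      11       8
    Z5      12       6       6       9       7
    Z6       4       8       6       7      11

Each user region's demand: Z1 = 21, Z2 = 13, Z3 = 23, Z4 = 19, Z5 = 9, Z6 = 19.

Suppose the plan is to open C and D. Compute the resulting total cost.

Each user region is assigned to its cheapest site among the open ones.
{C, D}: Z1→C 7·21=147, Z2→D 2·13=26, Z3→D 7·23=161, Z4→C 8·19=152, Z5→C 6·9=54, Z6→C 6·19=114. Service 654; fixed 684; total 1338.

Total cost: 1338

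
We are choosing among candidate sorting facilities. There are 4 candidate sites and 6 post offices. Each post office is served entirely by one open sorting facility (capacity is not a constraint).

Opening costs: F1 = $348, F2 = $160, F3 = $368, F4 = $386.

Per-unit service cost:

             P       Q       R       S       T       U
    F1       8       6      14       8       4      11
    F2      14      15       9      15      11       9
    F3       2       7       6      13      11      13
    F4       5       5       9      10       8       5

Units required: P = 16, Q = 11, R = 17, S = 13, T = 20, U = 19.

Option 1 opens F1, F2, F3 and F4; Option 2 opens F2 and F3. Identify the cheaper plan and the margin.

Option 1: {F1, F2, F3, F4}: P→F3 2·16=32, Q→F4 5·11=55, R→F3 6·17=102, S→F1 8·13=104, T→F1 4·20=80, U→F4 5·19=95. Service 468; fixed 1262; total 1730.
Option 2: {F2, F3}: P→F3 2·16=32, Q→F3 7·11=77, R→F3 6·17=102, S→F3 13·13=169, T→F2 11·20=220, U→F2 9·19=171. Service 771; fixed 528; total 1299.
Difference: |1730 − 1299| = 431.

Option 2 is cheaper by 431.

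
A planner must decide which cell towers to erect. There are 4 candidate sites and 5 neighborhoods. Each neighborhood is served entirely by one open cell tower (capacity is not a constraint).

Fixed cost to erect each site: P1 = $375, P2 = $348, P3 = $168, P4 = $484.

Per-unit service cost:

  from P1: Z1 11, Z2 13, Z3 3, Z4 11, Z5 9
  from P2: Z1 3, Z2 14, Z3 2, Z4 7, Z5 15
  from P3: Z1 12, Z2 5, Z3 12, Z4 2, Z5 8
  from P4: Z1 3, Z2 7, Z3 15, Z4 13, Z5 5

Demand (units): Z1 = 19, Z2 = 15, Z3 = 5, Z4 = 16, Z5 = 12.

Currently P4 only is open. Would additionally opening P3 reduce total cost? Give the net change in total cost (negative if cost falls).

Yes — net change −53 (cost falls by 53).

Current service cost with {P4}: 505.
Adding P3: each neighborhood re-picks its cheapest; new service cost 284, saving 221.
Extra fixed cost: 168. Net change = 168 − 221 = -53.
(Totals: 989 → 936.)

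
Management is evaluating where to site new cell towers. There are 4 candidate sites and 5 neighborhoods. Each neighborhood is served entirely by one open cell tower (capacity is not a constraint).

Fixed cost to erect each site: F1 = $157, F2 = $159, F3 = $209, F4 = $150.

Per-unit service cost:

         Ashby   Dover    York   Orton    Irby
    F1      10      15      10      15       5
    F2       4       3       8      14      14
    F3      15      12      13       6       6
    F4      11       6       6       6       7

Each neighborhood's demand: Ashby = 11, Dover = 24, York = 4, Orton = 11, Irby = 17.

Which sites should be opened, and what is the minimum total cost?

For any fixed open set, each neighborhood goes to its cheapest open site; total = fixed + service.
{F4}: Ashby→F4 11·11=121, Dover→F4 6·24=144, York→F4 6·4=24, Orton→F4 6·11=66, Irby→F4 7·17=119. Service 474; fixed 150; total 624.
{F2, F4}: Ashby→F2 4·11=44, Dover→F2 3·24=72, York→F4 6·4=24, Orton→F4 6·11=66, Irby→F4 7·17=119. Service 325; fixed 309; total 634.
{F2, F3}: service 316 + fixed 368 = 684
{F1, F2, F3, F4}: service 291 + fixed 675 = 966
No other subset beats 624.

Open F4 only; minimum total cost 624.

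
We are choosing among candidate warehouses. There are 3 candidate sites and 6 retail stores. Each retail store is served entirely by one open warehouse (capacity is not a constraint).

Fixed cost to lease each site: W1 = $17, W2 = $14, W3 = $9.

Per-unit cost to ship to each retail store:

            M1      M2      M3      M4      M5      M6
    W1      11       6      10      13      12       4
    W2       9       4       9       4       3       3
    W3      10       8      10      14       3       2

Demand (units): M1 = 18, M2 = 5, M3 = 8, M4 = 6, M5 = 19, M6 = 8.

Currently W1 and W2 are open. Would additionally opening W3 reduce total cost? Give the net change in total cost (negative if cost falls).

No — net change +1 (cost rises by 1).

Current service cost with {W1, W2}: 359.
Adding W3: each retail store re-picks its cheapest; new service cost 351, saving 8.
Extra fixed cost: 9. Net change = 9 − 8 = 1.
(Totals: 390 → 391.)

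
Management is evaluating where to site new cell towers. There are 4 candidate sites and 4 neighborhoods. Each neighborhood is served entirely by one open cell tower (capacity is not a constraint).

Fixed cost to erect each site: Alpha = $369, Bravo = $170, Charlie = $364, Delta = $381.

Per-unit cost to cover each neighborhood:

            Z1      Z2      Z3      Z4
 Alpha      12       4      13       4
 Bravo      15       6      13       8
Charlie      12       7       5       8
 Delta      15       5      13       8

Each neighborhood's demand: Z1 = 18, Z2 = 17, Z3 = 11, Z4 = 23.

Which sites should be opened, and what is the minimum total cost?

Open Bravo only; minimum total cost 869.

For any fixed open set, each neighborhood goes to its cheapest open site; total = fixed + service.
{Bravo}: Z1→Bravo 15·18=270, Z2→Bravo 6·17=102, Z3→Bravo 13·11=143, Z4→Bravo 8·23=184. Service 699; fixed 170; total 869.
{Alpha}: Z1→Alpha 12·18=216, Z2→Alpha 4·17=68, Z3→Alpha 13·11=143, Z4→Alpha 4·23=92. Service 519; fixed 369; total 888.
{Charlie}: Z1→Charlie 12·18=216, Z2→Charlie 7·17=119, Z3→Charlie 5·11=55, Z4→Charlie 8·23=184. Service 574; fixed 364; total 938.
{Alpha, Bravo, Charlie, Delta}: Z1→Alpha 12·18=216, Z2→Alpha 4·17=68, Z3→Charlie 5·11=55, Z4→Alpha 4·23=92. Service 431; fixed 1284; total 1715.
No other subset beats 869.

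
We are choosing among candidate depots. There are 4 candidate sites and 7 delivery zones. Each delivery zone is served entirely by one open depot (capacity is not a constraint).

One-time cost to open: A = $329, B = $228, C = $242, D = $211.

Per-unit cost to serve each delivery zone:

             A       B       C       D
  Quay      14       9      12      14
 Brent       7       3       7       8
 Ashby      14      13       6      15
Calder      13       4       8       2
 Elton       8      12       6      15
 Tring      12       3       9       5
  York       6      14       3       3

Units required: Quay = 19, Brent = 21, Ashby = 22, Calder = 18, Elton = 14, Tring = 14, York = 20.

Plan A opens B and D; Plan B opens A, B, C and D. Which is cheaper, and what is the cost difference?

Plan A is cheaper by 333.

Plan A: {B, D}: Quay→B 9·19=171, Brent→B 3·21=63, Ashby→B 13·22=286, Calder→D 2·18=36, Elton→B 12·14=168, Tring→B 3·14=42, York→D 3·20=60. Service 826; fixed 439; total 1265.
Plan B: {A, B, C, D}: Quay→B 9·19=171, Brent→B 3·21=63, Ashby→C 6·22=132, Calder→D 2·18=36, Elton→C 6·14=84, Tring→B 3·14=42, York→C 3·20=60. Service 588; fixed 1010; total 1598.
Difference: |1265 − 1598| = 333.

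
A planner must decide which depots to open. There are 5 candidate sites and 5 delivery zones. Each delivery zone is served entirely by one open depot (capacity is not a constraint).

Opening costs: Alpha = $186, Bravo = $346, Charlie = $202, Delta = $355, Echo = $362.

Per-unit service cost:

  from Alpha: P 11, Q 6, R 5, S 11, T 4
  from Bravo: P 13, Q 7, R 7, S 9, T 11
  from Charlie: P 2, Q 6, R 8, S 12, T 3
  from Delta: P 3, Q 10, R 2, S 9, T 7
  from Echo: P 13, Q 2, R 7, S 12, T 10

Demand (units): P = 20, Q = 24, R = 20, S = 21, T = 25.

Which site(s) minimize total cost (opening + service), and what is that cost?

For any fixed open set, each delivery zone goes to its cheapest open site; total = fixed + service.
{Charlie}: P→Charlie 2·20=40, Q→Charlie 6·24=144, R→Charlie 8·20=160, S→Charlie 12·21=252, T→Charlie 3·25=75. Service 671; fixed 202; total 873.
{Alpha, Charlie}: service 590 + fixed 388 = 978
{Alpha}: service 795 + fixed 186 = 981
{Alpha, Bravo, Charlie, Delta, Echo}: service 392 + fixed 1451 = 1843
No other subset beats 873.

Open Charlie only; minimum total cost 873.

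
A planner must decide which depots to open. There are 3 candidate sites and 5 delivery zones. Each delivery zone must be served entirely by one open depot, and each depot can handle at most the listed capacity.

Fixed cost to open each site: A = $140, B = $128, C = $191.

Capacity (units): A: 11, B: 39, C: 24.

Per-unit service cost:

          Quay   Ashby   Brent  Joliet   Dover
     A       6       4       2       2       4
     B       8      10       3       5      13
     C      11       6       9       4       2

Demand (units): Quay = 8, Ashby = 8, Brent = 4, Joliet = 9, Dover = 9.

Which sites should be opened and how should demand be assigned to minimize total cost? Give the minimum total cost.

Minimum total cost: 446

Open {B}: Quay→B 8·8=64, Ashby→B 10·8=80, Brent→B 3·4=12, Joliet→B 5·9=45, Dover→B 13·9=117.
Loads: B carries 38/39. Service 318; fixed 128; total 446.
Next best feasible plan costs 505.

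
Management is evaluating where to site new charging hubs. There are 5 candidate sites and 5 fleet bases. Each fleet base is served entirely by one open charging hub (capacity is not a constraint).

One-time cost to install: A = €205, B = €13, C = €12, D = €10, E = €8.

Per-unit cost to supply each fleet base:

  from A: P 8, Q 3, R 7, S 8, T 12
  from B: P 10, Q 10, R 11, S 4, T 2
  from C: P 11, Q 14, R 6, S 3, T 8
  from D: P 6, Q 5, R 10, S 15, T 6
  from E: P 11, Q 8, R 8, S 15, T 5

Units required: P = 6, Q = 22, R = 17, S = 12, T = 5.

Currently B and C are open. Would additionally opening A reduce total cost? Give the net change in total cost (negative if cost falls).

No — net change +39 (cost rises by 39).

Current service cost with {B, C}: 428.
Adding A: each fleet base re-picks its cheapest; new service cost 262, saving 166.
Extra fixed cost: 205. Net change = 205 − 166 = 39.
(Totals: 453 → 492.)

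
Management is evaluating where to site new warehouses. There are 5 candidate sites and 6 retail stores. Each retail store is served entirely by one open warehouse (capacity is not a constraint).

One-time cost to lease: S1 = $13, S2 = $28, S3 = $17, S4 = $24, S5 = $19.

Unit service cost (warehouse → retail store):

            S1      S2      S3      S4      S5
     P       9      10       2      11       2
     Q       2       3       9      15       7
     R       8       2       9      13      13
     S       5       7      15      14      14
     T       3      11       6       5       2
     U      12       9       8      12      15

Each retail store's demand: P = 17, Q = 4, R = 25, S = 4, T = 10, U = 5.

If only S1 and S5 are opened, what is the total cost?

Total cost: 374

Each retail store is assigned to its cheapest site among the open ones.
{S1, S5}: P→S5 2·17=34, Q→S1 2·4=8, R→S1 8·25=200, S→S1 5·4=20, T→S5 2·10=20, U→S1 12·5=60. Service 342; fixed 32; total 374.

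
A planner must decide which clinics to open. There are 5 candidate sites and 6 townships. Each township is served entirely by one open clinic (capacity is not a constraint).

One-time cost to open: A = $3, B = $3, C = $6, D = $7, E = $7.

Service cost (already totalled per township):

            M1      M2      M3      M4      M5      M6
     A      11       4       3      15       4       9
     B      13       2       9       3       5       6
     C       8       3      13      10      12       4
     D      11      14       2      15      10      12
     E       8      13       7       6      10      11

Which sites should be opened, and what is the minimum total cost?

For any fixed open set, each township goes to its cheapest open site; total = fixed + service.
{A, B}: M1→A 11, M2→B 2, M3→A 3, M4→B 3, M5→A 4, M6→B 6. Service 29; fixed 6; total 35.
{A, B, C}: service 24 + fixed 12 = 36
{A, B, E}: service 26 + fixed 13 = 39
{A, B, C, D, E}: M1→C 8, M2→B 2, M3→D 2, M4→B 3, M5→A 4, M6→C 4. Service 23; fixed 26; total 49.
No other subset beats 35.

Open A and B; minimum total cost 35.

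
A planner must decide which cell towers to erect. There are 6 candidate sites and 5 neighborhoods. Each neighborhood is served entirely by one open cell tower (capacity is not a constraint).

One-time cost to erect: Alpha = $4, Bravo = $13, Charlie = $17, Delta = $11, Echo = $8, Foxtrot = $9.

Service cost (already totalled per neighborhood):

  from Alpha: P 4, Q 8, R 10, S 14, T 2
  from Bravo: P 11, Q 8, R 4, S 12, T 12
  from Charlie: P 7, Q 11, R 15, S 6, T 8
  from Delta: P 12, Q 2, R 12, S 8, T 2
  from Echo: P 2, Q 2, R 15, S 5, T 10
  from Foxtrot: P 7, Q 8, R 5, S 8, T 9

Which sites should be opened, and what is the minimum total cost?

For any fixed open set, each neighborhood goes to its cheapest open site; total = fixed + service.
{Alpha, Echo}: P→Echo 2, Q→Echo 2, R→Alpha 10, S→Echo 5, T→Alpha 2. Service 21; fixed 12; total 33.
{Alpha, Echo, Foxtrot}: service 16 + fixed 21 = 37
{Alpha, Bravo, Echo}: P→Echo 2, Q→Echo 2, R→Bravo 4, S→Echo 5, T→Alpha 2. Service 15; fixed 25; total 40.
{Alpha, Bravo, Charlie, Delta, Echo, Foxtrot}: service 15 + fixed 62 = 77
No other subset beats 33.

Open Alpha and Echo; minimum total cost 33.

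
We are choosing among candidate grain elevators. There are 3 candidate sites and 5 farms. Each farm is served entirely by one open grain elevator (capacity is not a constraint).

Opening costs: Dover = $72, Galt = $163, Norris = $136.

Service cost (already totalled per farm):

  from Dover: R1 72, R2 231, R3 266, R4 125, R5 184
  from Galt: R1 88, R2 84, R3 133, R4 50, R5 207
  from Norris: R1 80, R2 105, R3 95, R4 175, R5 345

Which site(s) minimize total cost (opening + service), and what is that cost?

Open Galt only; minimum total cost 725.

For any fixed open set, each farm goes to its cheapest open site; total = fixed + service.
{Galt}: R1→Galt 88, R2→Galt 84, R3→Galt 133, R4→Galt 50, R5→Galt 207. Service 562; fixed 163; total 725.
{Dover, Galt}: service 523 + fixed 235 = 758
{Dover, Norris}: R1→Dover 72, R2→Norris 105, R3→Norris 95, R4→Dover 125, R5→Dover 184. Service 581; fixed 208; total 789.
{Dover, Galt, Norris}: service 485 + fixed 371 = 856
No other subset beats 725.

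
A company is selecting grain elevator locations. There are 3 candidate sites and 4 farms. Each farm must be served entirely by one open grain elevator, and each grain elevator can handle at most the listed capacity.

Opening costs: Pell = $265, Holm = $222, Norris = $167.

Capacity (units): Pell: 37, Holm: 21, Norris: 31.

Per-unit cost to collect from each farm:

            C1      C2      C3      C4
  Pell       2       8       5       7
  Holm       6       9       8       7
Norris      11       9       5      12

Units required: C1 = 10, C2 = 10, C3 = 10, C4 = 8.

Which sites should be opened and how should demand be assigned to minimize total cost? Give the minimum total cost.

Minimum total cost: 638

Open {Pell, Norris}: C1→Pell 2·10=20, C2→Pell 8·10=80, C3→Norris 5·10=50, C4→Pell 7·8=56.
Loads: Pell carries 28/37, Norris carries 10/31. Service 206; fixed 432; total 638.
Next best feasible plan costs 645.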